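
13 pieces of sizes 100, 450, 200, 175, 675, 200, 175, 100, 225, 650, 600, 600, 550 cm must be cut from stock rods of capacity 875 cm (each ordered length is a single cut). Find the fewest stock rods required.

6

Total = 675 + 650 + 600 + 600 + 550 + 450 + 225 + 200 + 200 + 175 + 175 + 100 + 100 = 4700 cm.
Lower bound: ⌈4700/875⌉ = 6 stock rods.
A packing using 6 stock rods:
  stock rod 1: 675 + 200 = 875
  stock rod 2: 650 + 225 = 875
  stock rod 3: 600 + 200 = 800
  stock rod 4: 600 + 175 + 100 = 875
  stock rod 5: 550 + 175 + 100 = 825
  stock rod 6: 450 = 450
This matches the lower bound, so 6 is optimal.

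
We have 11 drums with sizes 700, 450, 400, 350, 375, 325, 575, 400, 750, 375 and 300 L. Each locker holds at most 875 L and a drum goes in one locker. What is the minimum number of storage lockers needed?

Total = 750 + 700 + 575 + 450 + 400 + 400 + 375 + 375 + 350 + 325 + 300 = 5000 L.
Lower bound: ⌈5000/875⌉ = 6 storage lockers.
A packing using 7 storage lockers:
  locker 1: 750 = 750
  locker 2: 700 = 700
  locker 3: 575 + 300 = 875
  locker 4: 450 + 400 = 850
  locker 5: 400 + 375 = 775
  locker 6: 375 + 350 = 725
  locker 7: 325 = 325
No arrangement into 6 storage lockers stays within capacity, so 7 is optimal.

7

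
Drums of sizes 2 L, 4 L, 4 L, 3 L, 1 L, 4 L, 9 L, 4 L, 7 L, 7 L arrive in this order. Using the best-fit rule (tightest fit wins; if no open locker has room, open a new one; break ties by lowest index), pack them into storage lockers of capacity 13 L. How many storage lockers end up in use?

  2 → locker 1 (new)  [load 2/13]
  4 → locker 1  [load 6/13]
  4 → locker 1  [load 10/13]
  3 → locker 1  [load 13/13]
  1 → locker 2 (new)  [load 1/13]
  4 → locker 2  [load 5/13]
  9 → locker 3 (new)  [load 9/13]
  4 → locker 3  [load 13/13]
  7 → locker 2  [load 12/13]
  7 → locker 4 (new)  [load 7/13]
4 storage lockers opened.

4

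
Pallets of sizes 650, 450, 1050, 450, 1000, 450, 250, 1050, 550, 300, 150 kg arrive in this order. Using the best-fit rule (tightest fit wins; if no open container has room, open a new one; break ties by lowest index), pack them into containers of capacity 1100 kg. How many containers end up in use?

6

  650 → container 1 (new)  [load 650/1100]
  450 → container 1  [load 1100/1100]
  1050 → container 2 (new)  [load 1050/1100]
  450 → container 3 (new)  [load 450/1100]
  1000 → container 4 (new)  [load 1000/1100]
  450 → container 3  [load 900/1100]
  250 → container 5 (new)  [load 250/1100]
  1050 → container 6 (new)  [load 1050/1100]
  550 → container 5  [load 800/1100]
  300 → container 5  [load 1100/1100]
  150 → container 3  [load 1050/1100]
6 containers opened.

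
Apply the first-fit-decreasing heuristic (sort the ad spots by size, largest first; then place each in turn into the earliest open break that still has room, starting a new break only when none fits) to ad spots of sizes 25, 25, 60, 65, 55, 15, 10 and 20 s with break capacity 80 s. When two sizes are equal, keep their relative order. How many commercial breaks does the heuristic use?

4

Sorted descending: 65, 60, 55, 25, 25, 20, 15, 10.
  65 → break 1 (new)  [load 65/80]
  60 → break 2 (new)  [load 60/80]
  55 → break 3 (new)  [load 55/80]
  25 → break 3  [load 80/80]
  25 → break 4 (new)  [load 25/80]
  20 → break 2  [load 80/80]
  15 → break 1  [load 80/80]
  10 → break 4  [load 35/80]
4 commercial breaks opened.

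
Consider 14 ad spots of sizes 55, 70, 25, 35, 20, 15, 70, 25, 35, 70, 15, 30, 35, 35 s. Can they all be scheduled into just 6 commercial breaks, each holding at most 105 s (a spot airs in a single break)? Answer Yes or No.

A valid assignment using 6 commercial breaks:
  break 1: 70 + 35 = 105
  break 2: 70 + 35 = 105
  break 3: 70 + 35 = 105
  break 4: 55 + 35 + 15 = 105
  break 5: 30 + 25 + 25 + 20 = 100
  break 6: 15 = 15
Every load is within 105 s, so 6 commercial breaks suffice.

Yes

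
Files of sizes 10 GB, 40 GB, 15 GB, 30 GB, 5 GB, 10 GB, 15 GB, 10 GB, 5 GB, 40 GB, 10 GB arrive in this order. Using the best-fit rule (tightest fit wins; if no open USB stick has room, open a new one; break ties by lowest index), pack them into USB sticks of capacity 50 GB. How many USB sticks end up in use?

4

  10 → USB stick 1 (new)  [load 10/50]
  40 → USB stick 1  [load 50/50]
  15 → USB stick 2 (new)  [load 15/50]
  30 → USB stick 2  [load 45/50]
  5 → USB stick 2  [load 50/50]
  10 → USB stick 3 (new)  [load 10/50]
  15 → USB stick 3  [load 25/50]
  10 → USB stick 3  [load 35/50]
  5 → USB stick 3  [load 40/50]
  40 → USB stick 4 (new)  [load 40/50]
  10 → USB stick 3  [load 50/50]
4 USB sticks opened.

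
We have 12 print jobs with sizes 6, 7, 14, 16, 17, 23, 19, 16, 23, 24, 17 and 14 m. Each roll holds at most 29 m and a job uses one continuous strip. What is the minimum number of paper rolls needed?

Total = 24 + 23 + 23 + 19 + 17 + 17 + 16 + 16 + 14 + 14 + 7 + 6 = 196 m.
Lower bound: ⌈196/29⌉ = 7 paper rolls.
Also, 8 print jobs each exceed 29/2 m, and no two of those can share a roll, so at least 8 paper rolls are needed.
A packing using 9 paper rolls:
  roll 1: 24 = 24
  roll 2: 23 + 6 = 29
  roll 3: 23 = 23
  roll 4: 19 + 7 = 26
  roll 5: 17 = 17
  roll 6: 17 = 17
  roll 7: 16 = 16
  roll 8: 16 = 16
  roll 9: 14 + 14 = 28
No arrangement into 8 paper rolls stays within capacity, so 9 is optimal.

9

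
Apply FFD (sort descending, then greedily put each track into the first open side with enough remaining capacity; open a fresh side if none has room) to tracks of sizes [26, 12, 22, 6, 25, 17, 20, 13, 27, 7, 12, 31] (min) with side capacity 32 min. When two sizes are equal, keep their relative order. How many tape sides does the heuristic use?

Sorted descending: 31, 27, 26, 25, 22, 20, 17, 13, 12, 12, 7, 6.
  31 → side 1 (new)  [load 31/32]
  27 → side 2 (new)  [load 27/32]
  26 → side 3 (new)  [load 26/32]
  25 → side 4 (new)  [load 25/32]
  22 → side 5 (new)  [load 22/32]
  20 → side 6 (new)  [load 20/32]
  17 → side 7 (new)  [load 17/32]
  13 → side 7  [load 30/32]
  12 → side 6  [load 32/32]
  12 → side 8 (new)  [load 12/32]
  7 → side 4  [load 32/32]
  6 → side 3  [load 32/32]
8 tape sides opened.

8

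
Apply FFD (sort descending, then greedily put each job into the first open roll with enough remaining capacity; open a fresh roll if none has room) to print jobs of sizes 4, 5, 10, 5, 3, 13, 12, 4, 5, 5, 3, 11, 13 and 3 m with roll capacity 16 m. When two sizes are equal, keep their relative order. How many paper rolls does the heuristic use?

Sorted descending: 13, 13, 12, 11, 10, 5, 5, 5, 5, 4, 4, 3, 3, 3.
  13 → roll 1 (new)  [load 13/16]
  13 → roll 2 (new)  [load 13/16]
  12 → roll 3 (new)  [load 12/16]
  11 → roll 4 (new)  [load 11/16]
  10 → roll 5 (new)  [load 10/16]
  5 → roll 4  [load 16/16]
  5 → roll 5  [load 15/16]
  5 → roll 6 (new)  [load 5/16]
  5 → roll 6  [load 10/16]
  4 → roll 3  [load 16/16]
  4 → roll 6  [load 14/16]
  3 → roll 1  [load 16/16]
  3 → roll 2  [load 16/16]
  3 → roll 7 (new)  [load 3/16]
7 paper rolls opened.

7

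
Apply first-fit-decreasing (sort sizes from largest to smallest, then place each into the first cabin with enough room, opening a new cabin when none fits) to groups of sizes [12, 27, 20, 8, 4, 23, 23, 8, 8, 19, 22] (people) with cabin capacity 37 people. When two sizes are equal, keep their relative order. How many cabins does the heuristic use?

6

Sorted descending: 27, 23, 23, 22, 20, 19, 12, 8, 8, 8, 4.
  27 → cabin 1 (new)  [load 27/37]
  23 → cabin 2 (new)  [load 23/37]
  23 → cabin 3 (new)  [load 23/37]
  22 → cabin 4 (new)  [load 22/37]
  20 → cabin 5 (new)  [load 20/37]
  19 → cabin 6 (new)  [load 19/37]
  12 → cabin 2  [load 35/37]
  8 → cabin 1  [load 35/37]
  8 → cabin 3  [load 31/37]
  8 → cabin 4  [load 30/37]
  4 → cabin 3  [load 35/37]
6 cabins opened.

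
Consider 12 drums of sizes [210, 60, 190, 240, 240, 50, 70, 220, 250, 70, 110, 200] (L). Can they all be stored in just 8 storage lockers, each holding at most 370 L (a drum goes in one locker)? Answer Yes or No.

A valid assignment using 7 storage lockers:
  locker 1: 250 + 110 = 360
  locker 2: 240 + 70 + 60 = 370
  locker 3: 240 + 70 + 50 = 360
  locker 4: 220 = 220
  locker 5: 210 = 210
  locker 6: 200 = 200
  locker 7: 190 = 190
That uses only 7 ≤ 8, so 8 storage lockers are enough.

Yes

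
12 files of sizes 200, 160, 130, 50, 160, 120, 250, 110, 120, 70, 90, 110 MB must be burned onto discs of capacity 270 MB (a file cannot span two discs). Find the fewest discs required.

Total = 250 + 200 + 160 + 160 + 130 + 120 + 120 + 110 + 110 + 90 + 70 + 50 = 1570 MB.
Lower bound: ⌈1570/270⌉ = 6 discs.
A packing using 6 discs:
  disc 1: 250 = 250
  disc 2: 200 + 70 = 270
  disc 3: 160 + 110 = 270
  disc 4: 160 + 110 = 270
  disc 5: 130 + 120 = 250
  disc 6: 120 + 90 + 50 = 260
This matches the lower bound, so 6 is optimal.

6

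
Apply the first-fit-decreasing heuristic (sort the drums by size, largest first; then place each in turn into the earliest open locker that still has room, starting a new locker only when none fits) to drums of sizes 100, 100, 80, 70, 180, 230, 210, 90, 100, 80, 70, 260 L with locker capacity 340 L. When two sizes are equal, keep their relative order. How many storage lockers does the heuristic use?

5

Sorted descending: 260, 230, 210, 180, 100, 100, 100, 90, 80, 80, 70, 70.
  260 → locker 1 (new)  [load 260/340]
  230 → locker 2 (new)  [load 230/340]
  210 → locker 3 (new)  [load 210/340]
  180 → locker 4 (new)  [load 180/340]
  100 → locker 2  [load 330/340]
  100 → locker 3  [load 310/340]
  100 → locker 4  [load 280/340]
  90 → locker 5 (new)  [load 90/340]
  80 → locker 1  [load 340/340]
  80 → locker 5  [load 170/340]
  70 → locker 5  [load 240/340]
  70 → locker 5  [load 310/340]
5 storage lockers opened.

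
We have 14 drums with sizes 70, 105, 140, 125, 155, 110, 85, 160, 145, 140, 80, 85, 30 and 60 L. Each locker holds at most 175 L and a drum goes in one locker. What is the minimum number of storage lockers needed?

Total = 160 + 155 + 145 + 140 + 140 + 125 + 110 + 105 + 85 + 85 + 80 + 70 + 60 + 30 = 1490 L.
Lower bound: ⌈1490/175⌉ = 9 storage lockers.
A packing using 10 storage lockers:
  locker 1: 160 = 160
  locker 2: 155 = 155
  locker 3: 145 + 30 = 175
  locker 4: 140 = 140
  locker 5: 140 = 140
  locker 6: 125 = 125
  locker 7: 110 + 60 = 170
  locker 8: 105 + 70 = 175
  locker 9: 85 + 85 = 170
  locker 10: 80 = 80
No arrangement into 9 storage lockers stays within capacity, so 10 is optimal.

10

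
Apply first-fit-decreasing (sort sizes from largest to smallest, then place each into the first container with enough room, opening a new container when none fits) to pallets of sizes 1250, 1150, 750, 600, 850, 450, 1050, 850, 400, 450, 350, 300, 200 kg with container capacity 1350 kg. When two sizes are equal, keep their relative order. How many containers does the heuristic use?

7

Sorted descending: 1250, 1150, 1050, 850, 850, 750, 600, 450, 450, 400, 350, 300, 200.
  1250 → container 1 (new)  [load 1250/1350]
  1150 → container 2 (new)  [load 1150/1350]
  1050 → container 3 (new)  [load 1050/1350]
  850 → container 4 (new)  [load 850/1350]
  850 → container 5 (new)  [load 850/1350]
  750 → container 6 (new)  [load 750/1350]
  600 → container 6  [load 1350/1350]
  450 → container 4  [load 1300/1350]
  450 → container 5  [load 1300/1350]
  400 → container 7 (new)  [load 400/1350]
  350 → container 7  [load 750/1350]
  300 → container 3  [load 1350/1350]
  200 → container 2  [load 1350/1350]
7 containers opened.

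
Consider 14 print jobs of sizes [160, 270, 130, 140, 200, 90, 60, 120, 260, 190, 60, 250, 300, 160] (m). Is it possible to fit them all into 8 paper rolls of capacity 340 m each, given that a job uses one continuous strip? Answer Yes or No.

Yes

A valid assignment using 8 paper rolls:
  roll 1: 300 = 300
  roll 2: 270 + 60 = 330
  roll 3: 260 + 60 = 320
  roll 4: 250 + 90 = 340
  roll 5: 200 + 140 = 340
  roll 6: 190 + 130 = 320
  roll 7: 160 + 160 = 320
  roll 8: 120 = 120
Every load is within 340 m, so 8 paper rolls suffice.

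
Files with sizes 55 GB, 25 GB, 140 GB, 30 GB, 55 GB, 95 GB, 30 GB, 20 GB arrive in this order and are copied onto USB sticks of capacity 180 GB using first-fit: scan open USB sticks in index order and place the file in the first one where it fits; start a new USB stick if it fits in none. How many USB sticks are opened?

3

  55 → USB stick 1 (new)  [load 55/180]
  25 → USB stick 1  [load 80/180]
  140 → USB stick 2 (new)  [load 140/180]
  30 → USB stick 1  [load 110/180]
  55 → USB stick 1  [load 165/180]
  95 → USB stick 3 (new)  [load 95/180]
  30 → USB stick 2  [load 170/180]
  20 → USB stick 3  [load 115/180]
3 USB sticks opened.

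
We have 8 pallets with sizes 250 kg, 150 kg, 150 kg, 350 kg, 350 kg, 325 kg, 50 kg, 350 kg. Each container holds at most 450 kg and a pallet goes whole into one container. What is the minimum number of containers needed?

6

Total = 350 + 350 + 350 + 325 + 250 + 150 + 150 + 50 = 1975 kg.
Lower bound: ⌈1975/450⌉ = 5 containers.
A packing using 6 containers:
  container 1: 350 + 50 = 400
  container 2: 350 = 350
  container 3: 350 = 350
  container 4: 325 = 325
  container 5: 250 + 150 = 400
  container 6: 150 = 150
No arrangement into 5 containers stays within capacity, so 6 is optimal.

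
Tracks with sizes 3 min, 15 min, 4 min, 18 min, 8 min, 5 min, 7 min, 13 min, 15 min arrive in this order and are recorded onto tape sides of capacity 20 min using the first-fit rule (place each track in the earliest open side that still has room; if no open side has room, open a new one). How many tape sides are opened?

  3 → side 1 (new)  [load 3/20]
  15 → side 1  [load 18/20]
  4 → side 2 (new)  [load 4/20]
  18 → side 3 (new)  [load 18/20]
  8 → side 2  [load 12/20]
  5 → side 2  [load 17/20]
  7 → side 4 (new)  [load 7/20]
  13 → side 4  [load 20/20]
  15 → side 5 (new)  [load 15/20]
5 tape sides opened.

5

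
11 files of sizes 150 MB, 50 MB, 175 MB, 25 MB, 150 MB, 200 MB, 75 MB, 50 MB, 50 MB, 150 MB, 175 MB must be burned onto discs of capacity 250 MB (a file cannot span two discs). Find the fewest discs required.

6

Total = 200 + 175 + 175 + 150 + 150 + 150 + 75 + 50 + 50 + 50 + 25 = 1250 MB.
Lower bound: ⌈1250/250⌉ = 5 discs.
Also, 6 files each exceed 125 MB, and no two of those can share a disc, so at least 6 discs are needed.
A packing using 6 discs:
  disc 1: 200 + 50 = 250
  disc 2: 175 + 75 = 250
  disc 3: 175 + 50 + 25 = 250
  disc 4: 150 + 50 = 200
  disc 5: 150 = 150
  disc 6: 150 = 150
This matches the lower bound, so 6 is optimal.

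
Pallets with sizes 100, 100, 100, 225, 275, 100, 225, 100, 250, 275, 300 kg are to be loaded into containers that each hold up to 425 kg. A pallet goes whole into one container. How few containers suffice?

Total = 300 + 275 + 275 + 250 + 225 + 225 + 100 + 100 + 100 + 100 + 100 = 2050 kg.
Lower bound: ⌈2050/425⌉ = 5 containers.
Also, 6 pallets each exceed 425/2 kg, and no two of those can share a container, so at least 6 containers are needed.
A packing using 6 containers:
  container 1: 300 + 100 = 400
  container 2: 275 + 100 = 375
  container 3: 275 + 100 = 375
  container 4: 250 + 100 = 350
  container 5: 225 + 100 = 325
  container 6: 225 = 225
This matches the lower bound, so 6 is optimal.

6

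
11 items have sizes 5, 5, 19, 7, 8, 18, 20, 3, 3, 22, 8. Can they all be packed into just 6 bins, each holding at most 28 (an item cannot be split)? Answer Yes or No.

A valid assignment using 5 bins:
  bin 1: 22 + 5 = 27
  bin 2: 20 + 8 = 28
  bin 3: 19 + 8 = 27
  bin 4: 18 + 7 + 3 = 28
  bin 5: 5 + 3 = 8
That uses only 5 ≤ 6, so 6 bins are enough.

Yes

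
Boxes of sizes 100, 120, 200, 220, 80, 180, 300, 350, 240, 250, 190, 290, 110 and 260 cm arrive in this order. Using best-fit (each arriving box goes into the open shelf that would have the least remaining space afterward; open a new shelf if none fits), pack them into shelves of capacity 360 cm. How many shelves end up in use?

11

  100 → shelf 1 (new)  [load 100/360]
  120 → shelf 1  [load 220/360]
  200 → shelf 2 (new)  [load 200/360]
  220 → shelf 3 (new)  [load 220/360]
  80 → shelf 1  [load 300/360]
  180 → shelf 4 (new)  [load 180/360]
  300 → shelf 5 (new)  [load 300/360]
  350 → shelf 6 (new)  [load 350/360]
  240 → shelf 7 (new)  [load 240/360]
  250 → shelf 8 (new)  [load 250/360]
  190 → shelf 9 (new)  [load 190/360]
  290 → shelf 10 (new)  [load 290/360]
  110 → shelf 8  [load 360/360]
  260 → shelf 11 (new)  [load 260/360]
11 shelves opened.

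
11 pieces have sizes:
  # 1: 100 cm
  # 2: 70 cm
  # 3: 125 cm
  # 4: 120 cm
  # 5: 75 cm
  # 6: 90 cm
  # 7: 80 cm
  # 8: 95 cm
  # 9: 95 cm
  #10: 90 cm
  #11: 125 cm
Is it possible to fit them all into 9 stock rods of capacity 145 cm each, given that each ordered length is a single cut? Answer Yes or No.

No

Total = 1065 cm; ⌈1065/145⌉ = 8.
10 pieces each exceed half the capacity and cannot share a stock rod, forcing at least 10 stock rods.
At least 10 stock rods are required, but only 9 are allowed.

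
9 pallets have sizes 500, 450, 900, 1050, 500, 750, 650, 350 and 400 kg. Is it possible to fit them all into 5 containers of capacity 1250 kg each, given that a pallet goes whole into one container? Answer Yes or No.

Yes

A valid assignment using 5 containers:
  container 1: 1050 = 1050
  container 2: 900 + 350 = 1250
  container 3: 750 + 500 = 1250
  container 4: 650 + 500 = 1150
  container 5: 450 + 400 = 850
Every load is within 1250 kg, so 5 containers suffice.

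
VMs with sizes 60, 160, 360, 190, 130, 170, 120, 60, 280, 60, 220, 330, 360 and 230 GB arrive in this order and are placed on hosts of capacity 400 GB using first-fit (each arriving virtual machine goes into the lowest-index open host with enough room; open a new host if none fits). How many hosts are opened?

9

  60 → host 1 (new)  [load 60/400]
  160 → host 1  [load 220/400]
  360 → host 2 (new)  [load 360/400]
  190 → host 3 (new)  [load 190/400]
  130 → host 1  [load 350/400]
  170 → host 3  [load 360/400]
  120 → host 4 (new)  [load 120/400]
  60 → host 4  [load 180/400]
  280 → host 5 (new)  [load 280/400]
  60 → host 4  [load 240/400]
  220 → host 6 (new)  [load 220/400]
  330 → host 7 (new)  [load 330/400]
  360 → host 8 (new)  [load 360/400]
  230 → host 9 (new)  [load 230/400]
9 hosts opened.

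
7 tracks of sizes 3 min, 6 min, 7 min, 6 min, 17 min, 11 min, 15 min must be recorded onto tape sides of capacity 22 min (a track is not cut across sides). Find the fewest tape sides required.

Total = 17 + 15 + 11 + 7 + 6 + 6 + 3 = 65 min.
Lower bound: ⌈65/22⌉ = 3 tape sides.
A packing using 4 tape sides:
  side 1: 17 + 3 = 20
  side 2: 15 + 7 = 22
  side 3: 11 + 6 = 17
  side 4: 6 = 6
No arrangement into 3 tape sides stays within capacity, so 4 is optimal.

4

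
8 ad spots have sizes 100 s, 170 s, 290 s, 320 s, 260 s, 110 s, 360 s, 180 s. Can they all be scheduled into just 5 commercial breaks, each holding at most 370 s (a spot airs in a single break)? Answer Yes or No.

No

Total = 1790 s; ⌈1790/370⌉ = 5.
The bound of 5 does not rule out 5, but exhaustive search shows no assignment into 5 commercial breaks of capacity 370 s exists — the minimum is 6.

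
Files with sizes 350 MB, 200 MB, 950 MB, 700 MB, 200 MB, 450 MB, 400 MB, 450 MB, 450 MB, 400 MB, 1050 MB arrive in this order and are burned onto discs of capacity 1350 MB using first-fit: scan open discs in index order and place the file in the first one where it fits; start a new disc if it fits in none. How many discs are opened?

5

  350 → disc 1 (new)  [load 350/1350]
  200 → disc 1  [load 550/1350]
  950 → disc 2 (new)  [load 950/1350]
  700 → disc 1  [load 1250/1350]
  200 → disc 2  [load 1150/1350]
  450 → disc 3 (new)  [load 450/1350]
  400 → disc 3  [load 850/1350]
  450 → disc 3  [load 1300/1350]
  450 → disc 4 (new)  [load 450/1350]
  400 → disc 4  [load 850/1350]
  1050 → disc 5 (new)  [load 1050/1350]
5 discs opened.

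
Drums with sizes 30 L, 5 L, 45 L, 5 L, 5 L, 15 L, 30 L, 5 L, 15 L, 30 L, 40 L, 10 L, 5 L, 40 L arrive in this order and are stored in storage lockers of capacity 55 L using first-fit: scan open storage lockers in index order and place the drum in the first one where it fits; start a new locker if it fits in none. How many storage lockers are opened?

  30 → locker 1 (new)  [load 30/55]
  5 → locker 1  [load 35/55]
  45 → locker 2 (new)  [load 45/55]
  5 → locker 1  [load 40/55]
  5 → locker 1  [load 45/55]
  15 → locker 3 (new)  [load 15/55]
  30 → locker 3  [load 45/55]
  5 → locker 1  [load 50/55]
  15 → locker 4 (new)  [load 15/55]
  30 → locker 4  [load 45/55]
  40 → locker 5 (new)  [load 40/55]
  10 → locker 2  [load 55/55]
  5 → locker 1  [load 55/55]
  40 → locker 6 (new)  [load 40/55]
6 storage lockers opened.

6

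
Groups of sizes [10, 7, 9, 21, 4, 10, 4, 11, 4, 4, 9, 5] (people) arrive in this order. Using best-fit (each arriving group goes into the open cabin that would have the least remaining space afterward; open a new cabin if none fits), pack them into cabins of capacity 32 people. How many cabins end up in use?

  10 → cabin 1 (new)  [load 10/32]
  7 → cabin 1  [load 17/32]
  9 → cabin 1  [load 26/32]
  21 → cabin 2 (new)  [load 21/32]
  4 → cabin 1  [load 30/32]
  10 → cabin 2  [load 31/32]
  4 → cabin 3 (new)  [load 4/32]
  11 → cabin 3  [load 15/32]
  4 → cabin 3  [load 19/32]
  4 → cabin 3  [load 23/32]
  9 → cabin 3  [load 32/32]
  5 → cabin 4 (new)  [load 5/32]
4 cabins opened.

4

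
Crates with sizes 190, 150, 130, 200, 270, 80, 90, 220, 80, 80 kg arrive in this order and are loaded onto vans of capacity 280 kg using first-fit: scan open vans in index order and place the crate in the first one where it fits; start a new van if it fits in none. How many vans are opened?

  190 → van 1 (new)  [load 190/280]
  150 → van 2 (new)  [load 150/280]
  130 → van 2  [load 280/280]
  200 → van 3 (new)  [load 200/280]
  270 → van 4 (new)  [load 270/280]
  80 → van 1  [load 270/280]
  90 → van 5 (new)  [load 90/280]
  220 → van 6 (new)  [load 220/280]
  80 → van 3  [load 280/280]
  80 → van 5  [load 170/280]
6 vans opened.

6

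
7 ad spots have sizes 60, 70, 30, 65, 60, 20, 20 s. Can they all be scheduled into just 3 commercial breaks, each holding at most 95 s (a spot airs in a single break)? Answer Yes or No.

Total = 325 s; ⌈325/95⌉ = 4.
At least 4 commercial breaks are required, but only 3 are allowed.

No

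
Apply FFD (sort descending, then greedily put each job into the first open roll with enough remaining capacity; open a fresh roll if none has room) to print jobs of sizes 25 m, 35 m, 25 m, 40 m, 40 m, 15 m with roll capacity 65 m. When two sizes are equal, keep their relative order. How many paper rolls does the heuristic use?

3

Sorted descending: 40, 40, 35, 25, 25, 15.
  40 → roll 1 (new)  [load 40/65]
  40 → roll 2 (new)  [load 40/65]
  35 → roll 3 (new)  [load 35/65]
  25 → roll 1  [load 65/65]
  25 → roll 2  [load 65/65]
  15 → roll 3  [load 50/65]
3 paper rolls opened.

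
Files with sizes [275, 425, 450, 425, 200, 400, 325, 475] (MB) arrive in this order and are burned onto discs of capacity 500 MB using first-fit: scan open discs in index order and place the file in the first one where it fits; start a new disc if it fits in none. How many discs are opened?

  275 → disc 1 (new)  [load 275/500]
  425 → disc 2 (new)  [load 425/500]
  450 → disc 3 (new)  [load 450/500]
  425 → disc 4 (new)  [load 425/500]
  200 → disc 1  [load 475/500]
  400 → disc 5 (new)  [load 400/500]
  325 → disc 6 (new)  [load 325/500]
  475 → disc 7 (new)  [load 475/500]
7 discs opened.

7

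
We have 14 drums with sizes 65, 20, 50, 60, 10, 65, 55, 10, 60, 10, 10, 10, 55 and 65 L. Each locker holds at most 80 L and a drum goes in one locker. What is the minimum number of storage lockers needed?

Total = 65 + 65 + 65 + 60 + 60 + 55 + 55 + 50 + 20 + 10 + 10 + 10 + 10 + 10 = 545 L.
Lower bound: ⌈545/80⌉ = 7 storage lockers.
Also, 8 drums each exceed 40 L, and no two of those can share a locker, so at least 8 storage lockers are needed.
A packing using 8 storage lockers:
  locker 1: 65 + 10 = 75
  locker 2: 65 + 10 = 75
  locker 3: 65 + 10 = 75
  locker 4: 60 + 20 = 80
  locker 5: 60 + 10 + 10 = 80
  locker 6: 55 = 55
  locker 7: 55 = 55
  locker 8: 50 = 50
This matches the lower bound, so 8 is optimal.

8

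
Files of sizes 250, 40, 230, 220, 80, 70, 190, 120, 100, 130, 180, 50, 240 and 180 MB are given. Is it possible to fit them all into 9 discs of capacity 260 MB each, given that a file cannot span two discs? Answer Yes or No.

Yes

A valid assignment using 9 discs:
  disc 1: 250 = 250
  disc 2: 240 = 240
  disc 3: 230 = 230
  disc 4: 220 + 40 = 260
  disc 5: 190 + 70 = 260
  disc 6: 180 + 80 = 260
  disc 7: 180 + 50 = 230
  disc 8: 130 + 120 = 250
  disc 9: 100 = 100
Every load is within 260 MB, so 9 discs suffice.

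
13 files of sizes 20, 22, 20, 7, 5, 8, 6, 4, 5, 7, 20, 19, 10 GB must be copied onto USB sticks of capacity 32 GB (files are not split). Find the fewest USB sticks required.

Total = 22 + 20 + 20 + 20 + 19 + 10 + 8 + 7 + 7 + 6 + 5 + 5 + 4 = 153 GB.
Lower bound: ⌈153/32⌉ = 5 USB sticks.
A packing using 5 USB sticks:
  USB stick 1: 22 + 10 = 32
  USB stick 2: 20 + 8 + 4 = 32
  USB stick 3: 20 + 7 + 5 = 32
  USB stick 4: 20 + 7 + 5 = 32
  USB stick 5: 19 + 6 = 25
This matches the lower bound, so 5 is optimal.

5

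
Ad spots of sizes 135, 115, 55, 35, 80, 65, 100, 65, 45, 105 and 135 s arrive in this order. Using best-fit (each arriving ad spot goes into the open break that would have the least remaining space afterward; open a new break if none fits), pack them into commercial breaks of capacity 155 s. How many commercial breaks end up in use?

  135 → break 1 (new)  [load 135/155]
  115 → break 2 (new)  [load 115/155]
  55 → break 3 (new)  [load 55/155]
  35 → break 2  [load 150/155]
  80 → break 3  [load 135/155]
  65 → break 4 (new)  [load 65/155]
  100 → break 5 (new)  [load 100/155]
  65 → break 4  [load 130/155]
  45 → break 5  [load 145/155]
  105 → break 6 (new)  [load 105/155]
  135 → break 7 (new)  [load 135/155]
7 commercial breaks opened.

7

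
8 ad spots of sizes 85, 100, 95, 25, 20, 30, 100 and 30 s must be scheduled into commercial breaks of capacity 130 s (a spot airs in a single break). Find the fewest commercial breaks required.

4

Total = 100 + 100 + 95 + 85 + 30 + 30 + 25 + 20 = 485 s.
Lower bound: ⌈485/130⌉ = 4 commercial breaks.
A packing using 4 commercial breaks:
  break 1: 100 + 30 = 130
  break 2: 100 + 30 = 130
  break 3: 95 + 25 = 120
  break 4: 85 + 20 = 105
This matches the lower bound, so 4 is optimal.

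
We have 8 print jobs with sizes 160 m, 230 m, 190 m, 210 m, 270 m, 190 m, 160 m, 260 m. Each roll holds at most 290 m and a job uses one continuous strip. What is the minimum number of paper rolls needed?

Total = 270 + 260 + 230 + 210 + 190 + 190 + 160 + 160 = 1670 m.
Lower bound: ⌈1670/290⌉ = 6 paper rolls.
Also, 8 print jobs each exceed 145 m, and no two of those can share a roll, so at least 8 paper rolls are needed.
A packing using 8 paper rolls:
  roll 1: 270 = 270
  roll 2: 260 = 260
  roll 3: 230 = 230
  roll 4: 210 = 210
  roll 5: 190 = 190
  roll 6: 190 = 190
  roll 7: 160 = 160
  roll 8: 160 = 160
This matches the lower bound, so 8 is optimal.

8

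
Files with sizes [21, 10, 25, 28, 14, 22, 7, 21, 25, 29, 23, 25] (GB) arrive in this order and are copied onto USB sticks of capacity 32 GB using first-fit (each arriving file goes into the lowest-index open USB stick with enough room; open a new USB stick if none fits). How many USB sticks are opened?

  21 → USB stick 1 (new)  [load 21/32]
  10 → USB stick 1  [load 31/32]
  25 → USB stick 2 (new)  [load 25/32]
  28 → USB stick 3 (new)  [load 28/32]
  14 → USB stick 4 (new)  [load 14/32]
  22 → USB stick 5 (new)  [load 22/32]
  7 → USB stick 2  [load 32/32]
  21 → USB stick 6 (new)  [load 21/32]
  25 → USB stick 7 (new)  [load 25/32]
  29 → USB stick 8 (new)  [load 29/32]
  23 → USB stick 9 (new)  [load 23/32]
  25 → USB stick 10 (new)  [load 25/32]
10 USB sticks opened.

10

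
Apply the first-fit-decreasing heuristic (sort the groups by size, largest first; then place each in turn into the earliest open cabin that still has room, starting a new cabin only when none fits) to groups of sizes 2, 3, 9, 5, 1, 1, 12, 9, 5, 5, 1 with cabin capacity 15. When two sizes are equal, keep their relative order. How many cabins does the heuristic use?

Sorted descending: 12, 9, 9, 5, 5, 5, 3, 2, 1, 1, 1.
  12 → cabin 1 (new)  [load 12/15]
  9 → cabin 2 (new)  [load 9/15]
  9 → cabin 3 (new)  [load 9/15]
  5 → cabin 2  [load 14/15]
  5 → cabin 3  [load 14/15]
  5 → cabin 4 (new)  [load 5/15]
  3 → cabin 1  [load 15/15]
  2 → cabin 4  [load 7/15]
  1 → cabin 2  [load 15/15]
  1 → cabin 3  [load 15/15]
  1 → cabin 4  [load 8/15]
4 cabins opened.

4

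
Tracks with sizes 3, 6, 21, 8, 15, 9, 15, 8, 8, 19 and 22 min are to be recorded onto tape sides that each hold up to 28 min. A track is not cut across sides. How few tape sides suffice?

Total = 22 + 21 + 19 + 15 + 15 + 9 + 8 + 8 + 8 + 6 + 3 = 134 min.
Lower bound: ⌈134/28⌉ = 5 tape sides.
A packing using 6 tape sides:
  side 1: 22 + 6 = 28
  side 2: 21 + 3 = 24
  side 3: 19 + 9 = 28
  side 4: 15 + 8 = 23
  side 5: 15 + 8 = 23
  side 6: 8 = 8
No arrangement into 5 tape sides stays within capacity, so 6 is optimal.

6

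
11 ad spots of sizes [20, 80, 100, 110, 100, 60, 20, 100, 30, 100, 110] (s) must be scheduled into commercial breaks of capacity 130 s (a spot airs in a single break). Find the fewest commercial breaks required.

8

Total = 110 + 110 + 100 + 100 + 100 + 100 + 80 + 60 + 30 + 20 + 20 = 830 s.
Lower bound: ⌈830/130⌉ = 7 commercial breaks.
A packing using 8 commercial breaks:
  break 1: 110 + 20 = 130
  break 2: 110 + 20 = 130
  break 3: 100 + 30 = 130
  break 4: 100 = 100
  break 5: 100 = 100
  break 6: 100 = 100
  break 7: 80 = 80
  break 8: 60 = 60
No arrangement into 7 commercial breaks stays within capacity, so 8 is optimal.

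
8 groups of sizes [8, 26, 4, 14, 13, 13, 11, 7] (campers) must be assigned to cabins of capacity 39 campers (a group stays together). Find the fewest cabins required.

Total = 26 + 14 + 13 + 13 + 11 + 8 + 7 + 4 = 96 campers.
Lower bound: ⌈96/39⌉ = 3 cabins.
A packing using 3 cabins:
  cabin 1: 26 + 13 = 39
  cabin 2: 14 + 13 + 11 = 38
  cabin 3: 8 + 7 + 4 = 19
This matches the lower bound, so 3 is optimal.

3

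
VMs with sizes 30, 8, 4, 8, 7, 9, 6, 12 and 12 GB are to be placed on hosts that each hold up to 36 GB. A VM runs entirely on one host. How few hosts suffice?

3

Total = 30 + 12 + 12 + 9 + 8 + 8 + 7 + 6 + 4 = 96 GB.
Lower bound: ⌈96/36⌉ = 3 hosts.
A packing using 3 hosts:
  host 1: 30 + 6 = 36
  host 2: 12 + 12 + 9 = 33
  host 3: 8 + 8 + 7 + 4 = 27
This matches the lower bound, so 3 is optimal.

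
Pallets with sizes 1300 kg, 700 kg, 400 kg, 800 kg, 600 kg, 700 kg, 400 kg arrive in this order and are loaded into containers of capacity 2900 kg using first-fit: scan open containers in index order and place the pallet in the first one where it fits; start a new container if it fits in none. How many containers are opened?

2

  1300 → container 1 (new)  [load 1300/2900]
  700 → container 1  [load 2000/2900]
  400 → container 1  [load 2400/2900]
  800 → container 2 (new)  [load 800/2900]
  600 → container 2  [load 1400/2900]
  700 → container 2  [load 2100/2900]
  400 → container 1  [load 2800/2900]
2 containers opened.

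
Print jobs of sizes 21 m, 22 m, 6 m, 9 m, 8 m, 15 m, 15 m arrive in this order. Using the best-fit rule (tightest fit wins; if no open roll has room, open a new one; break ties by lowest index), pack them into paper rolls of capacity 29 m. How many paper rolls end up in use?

  21 → roll 1 (new)  [load 21/29]
  22 → roll 2 (new)  [load 22/29]
  6 → roll 2  [load 28/29]
  9 → roll 3 (new)  [load 9/29]
  8 → roll 1  [load 29/29]
  15 → roll 3  [load 24/29]
  15 → roll 4 (new)  [load 15/29]
4 paper rolls opened.

4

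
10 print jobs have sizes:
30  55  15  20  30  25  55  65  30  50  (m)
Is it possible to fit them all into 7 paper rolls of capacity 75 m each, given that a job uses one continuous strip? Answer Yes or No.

Yes

A valid assignment using 6 paper rolls:
  roll 1: 65 = 65
  roll 2: 55 + 20 = 75
  roll 3: 55 + 15 = 70
  roll 4: 50 + 25 = 75
  roll 5: 30 + 30 = 60
  roll 6: 30 = 30
That uses only 6 ≤ 7, so 7 paper rolls are enough.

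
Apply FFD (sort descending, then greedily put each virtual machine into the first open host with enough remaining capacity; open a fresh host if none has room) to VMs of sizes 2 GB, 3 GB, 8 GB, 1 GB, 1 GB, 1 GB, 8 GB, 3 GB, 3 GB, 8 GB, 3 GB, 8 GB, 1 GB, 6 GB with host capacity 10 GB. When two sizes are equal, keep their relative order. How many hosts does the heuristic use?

Sorted descending: 8, 8, 8, 8, 6, 3, 3, 3, 3, 2, 1, 1, 1, 1.
  8 → host 1 (new)  [load 8/10]
  8 → host 2 (new)  [load 8/10]
  8 → host 3 (new)  [load 8/10]
  8 → host 4 (new)  [load 8/10]
  6 → host 5 (new)  [load 6/10]
  3 → host 5  [load 9/10]
  3 → host 6 (new)  [load 3/10]
  3 → host 6  [load 6/10]
  3 → host 6  [load 9/10]
  2 → host 1  [load 10/10]
  1 → host 2  [load 9/10]
  1 → host 2  [load 10/10]
  1 → host 3  [load 9/10]
  1 → host 3  [load 10/10]
6 hosts opened.

6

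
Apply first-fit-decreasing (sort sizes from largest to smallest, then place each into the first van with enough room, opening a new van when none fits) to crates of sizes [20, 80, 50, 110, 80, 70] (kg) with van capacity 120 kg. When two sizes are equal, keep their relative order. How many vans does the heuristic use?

4

Sorted descending: 110, 80, 80, 70, 50, 20.
  110 → van 1 (new)  [load 110/120]
  80 → van 2 (new)  [load 80/120]
  80 → van 3 (new)  [load 80/120]
  70 → van 4 (new)  [load 70/120]
  50 → van 4  [load 120/120]
  20 → van 2  [load 100/120]
4 vans opened.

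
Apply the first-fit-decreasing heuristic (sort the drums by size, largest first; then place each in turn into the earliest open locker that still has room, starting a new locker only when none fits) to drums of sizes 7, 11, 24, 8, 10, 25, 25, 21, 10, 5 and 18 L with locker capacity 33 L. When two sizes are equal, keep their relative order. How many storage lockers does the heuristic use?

6

Sorted descending: 25, 25, 24, 21, 18, 11, 10, 10, 8, 7, 5.
  25 → locker 1 (new)  [load 25/33]
  25 → locker 2 (new)  [load 25/33]
  24 → locker 3 (new)  [load 24/33]
  21 → locker 4 (new)  [load 21/33]
  18 → locker 5 (new)  [load 18/33]
  11 → locker 4  [load 32/33]
  10 → locker 5  [load 28/33]
  10 → locker 6 (new)  [load 10/33]
  8 → locker 1  [load 33/33]
  7 → locker 2  [load 32/33]
  5 → locker 3  [load 29/33]
6 storage lockers opened.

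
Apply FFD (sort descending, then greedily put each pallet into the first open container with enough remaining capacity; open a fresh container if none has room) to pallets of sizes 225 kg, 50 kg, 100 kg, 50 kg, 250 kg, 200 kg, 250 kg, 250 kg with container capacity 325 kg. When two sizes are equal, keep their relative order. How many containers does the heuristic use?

5

Sorted descending: 250, 250, 250, 225, 200, 100, 50, 50.
  250 → container 1 (new)  [load 250/325]
  250 → container 2 (new)  [load 250/325]
  250 → container 3 (new)  [load 250/325]
  225 → container 4 (new)  [load 225/325]
  200 → container 5 (new)  [load 200/325]
  100 → container 4  [load 325/325]
  50 → container 1  [load 300/325]
  50 → container 2  [load 300/325]
5 containers opened.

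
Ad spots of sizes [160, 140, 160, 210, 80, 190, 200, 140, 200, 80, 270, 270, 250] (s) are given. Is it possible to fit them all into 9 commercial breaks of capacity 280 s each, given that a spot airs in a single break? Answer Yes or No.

No

Total = 2350 s; ⌈2350/280⌉ = 9.
The bound of 9 does not rule out 9, but exhaustive search shows no assignment into 9 commercial breaks of capacity 280 s exists — the minimum is 10.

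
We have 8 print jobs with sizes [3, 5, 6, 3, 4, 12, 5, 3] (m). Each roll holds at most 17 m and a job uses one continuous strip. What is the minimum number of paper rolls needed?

Total = 12 + 6 + 5 + 5 + 4 + 3 + 3 + 3 = 41 m.
Lower bound: ⌈41/17⌉ = 3 paper rolls.
A packing using 3 paper rolls:
  roll 1: 12 + 5 = 17
  roll 2: 6 + 5 + 4 = 15
  roll 3: 3 + 3 + 3 = 9
This matches the lower bound, so 3 is optimal.

3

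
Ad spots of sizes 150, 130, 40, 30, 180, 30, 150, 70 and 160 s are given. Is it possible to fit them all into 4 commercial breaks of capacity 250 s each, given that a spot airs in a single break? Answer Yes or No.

Total = 940 s; ⌈940/250⌉ = 4.
5 ad spots each exceed half the capacity and cannot share a break, forcing at least 5 commercial breaks.
At least 5 commercial breaks are required, but only 4 are allowed.

No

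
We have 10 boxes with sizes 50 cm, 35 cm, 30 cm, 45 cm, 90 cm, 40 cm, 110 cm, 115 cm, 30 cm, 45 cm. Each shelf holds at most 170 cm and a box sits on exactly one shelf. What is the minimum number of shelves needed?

4

Total = 115 + 110 + 90 + 50 + 45 + 45 + 40 + 35 + 30 + 30 = 590 cm.
Lower bound: ⌈590/170⌉ = 4 shelves.
A packing using 4 shelves:
  shelf 1: 115 + 50 = 165
  shelf 2: 110 + 45 = 155
  shelf 3: 90 + 45 + 35 = 170
  shelf 4: 40 + 30 + 30 = 100
This matches the lower bound, so 4 is optimal.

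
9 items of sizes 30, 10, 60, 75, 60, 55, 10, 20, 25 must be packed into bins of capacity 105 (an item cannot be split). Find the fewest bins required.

Total = 75 + 60 + 60 + 55 + 30 + 25 + 20 + 10 + 10 = 345.
Lower bound: ⌈345/105⌉ = 4 bins.
A packing using 4 bins:
  bin 1: 75 + 30 = 105
  bin 2: 60 + 25 + 20 = 105
  bin 3: 60 + 10 + 10 = 80
  bin 4: 55 = 55
This matches the lower bound, so 4 is optimal.

4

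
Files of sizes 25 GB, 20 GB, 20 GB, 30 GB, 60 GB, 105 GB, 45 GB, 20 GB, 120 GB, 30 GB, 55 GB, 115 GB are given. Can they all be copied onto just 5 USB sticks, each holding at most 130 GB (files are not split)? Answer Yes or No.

No

Total = 645 GB; ⌈645/130⌉ = 5.
The bound of 5 does not rule out 5, but exhaustive search shows no assignment into 5 USB sticks of capacity 130 GB exists — the minimum is 6.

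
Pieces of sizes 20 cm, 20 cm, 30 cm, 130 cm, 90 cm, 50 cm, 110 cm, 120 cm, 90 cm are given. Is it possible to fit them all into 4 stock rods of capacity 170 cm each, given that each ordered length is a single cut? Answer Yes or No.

No

Total = 660 cm; ⌈660/170⌉ = 4.
5 pieces each exceed half the capacity and cannot share a stock rod, forcing at least 5 stock rods.
At least 5 stock rods are required, but only 4 are allowed.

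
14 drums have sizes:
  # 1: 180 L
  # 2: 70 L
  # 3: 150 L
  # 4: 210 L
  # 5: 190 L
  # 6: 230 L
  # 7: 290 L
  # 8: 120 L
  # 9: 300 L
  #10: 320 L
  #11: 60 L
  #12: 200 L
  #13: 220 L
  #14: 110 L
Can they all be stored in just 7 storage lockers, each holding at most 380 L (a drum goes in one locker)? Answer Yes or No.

No

Total = 2650 L; ⌈2650/380⌉ = 7.
The bound of 7 does not rule out 7, but exhaustive search shows no assignment into 7 storage lockers of capacity 380 L exists — the minimum is 8.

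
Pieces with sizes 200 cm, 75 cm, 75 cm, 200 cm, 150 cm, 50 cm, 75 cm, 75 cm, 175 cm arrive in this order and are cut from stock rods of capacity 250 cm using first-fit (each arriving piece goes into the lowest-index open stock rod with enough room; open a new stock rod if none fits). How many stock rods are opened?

5

  200 → stock rod 1 (new)  [load 200/250]
  75 → stock rod 2 (new)  [load 75/250]
  75 → stock rod 2  [load 150/250]
  200 → stock rod 3 (new)  [load 200/250]
  150 → stock rod 4 (new)  [load 150/250]
  50 → stock rod 1  [load 250/250]
  75 → stock rod 2  [load 225/250]
  75 → stock rod 4  [load 225/250]
  175 → stock rod 5 (new)  [load 175/250]
5 stock rods opened.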